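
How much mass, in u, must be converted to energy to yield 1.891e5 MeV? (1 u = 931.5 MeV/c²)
m = E/c² = 203 u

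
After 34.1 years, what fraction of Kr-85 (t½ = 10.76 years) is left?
N/N₀ = (1/2)^(t/t½) = 0.1112 = 11.1%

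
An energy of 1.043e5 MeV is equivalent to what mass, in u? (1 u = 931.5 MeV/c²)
m = E/c² = 112 u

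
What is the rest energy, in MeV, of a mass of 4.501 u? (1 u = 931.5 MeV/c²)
E = mc² = 4193 MeV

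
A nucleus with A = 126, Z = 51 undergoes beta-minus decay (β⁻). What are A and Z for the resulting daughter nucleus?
Daughter: A = 126, Z = 52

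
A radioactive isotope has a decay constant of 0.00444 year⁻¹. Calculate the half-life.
t½ = ln(2)/λ = 156.1 years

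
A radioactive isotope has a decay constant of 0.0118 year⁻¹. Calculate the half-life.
t½ = ln(2)/λ = 58.74 years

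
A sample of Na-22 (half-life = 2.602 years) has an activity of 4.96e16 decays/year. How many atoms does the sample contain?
N = A/λ = 1.862e17 atoms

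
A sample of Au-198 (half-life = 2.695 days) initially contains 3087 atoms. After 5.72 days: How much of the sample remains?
N = N₀(1/2)^(t/t½) = 709 atoms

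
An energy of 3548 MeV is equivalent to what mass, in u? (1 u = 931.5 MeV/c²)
m = E/c² = 3.809 u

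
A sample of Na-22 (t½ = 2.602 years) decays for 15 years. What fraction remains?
N/N₀ = (1/2)^(t/t½) = 0.01839 = 1.84%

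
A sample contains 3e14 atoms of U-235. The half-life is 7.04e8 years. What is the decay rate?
A = λN = 2.954e5 decays/year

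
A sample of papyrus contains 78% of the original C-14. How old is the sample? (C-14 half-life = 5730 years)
Age = t½ × log₂(1/ratio) = 2054 years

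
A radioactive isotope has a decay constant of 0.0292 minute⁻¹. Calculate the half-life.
t½ = ln(2)/λ = 23.74 minutes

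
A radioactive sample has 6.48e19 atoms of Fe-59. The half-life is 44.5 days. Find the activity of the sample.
A = λN = 1.009e18 decays/day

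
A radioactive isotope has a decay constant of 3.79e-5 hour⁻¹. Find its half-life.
t½ = ln(2)/λ = 18290 hours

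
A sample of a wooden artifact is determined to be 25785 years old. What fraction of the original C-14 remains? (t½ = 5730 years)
N/N₀ = (1/2)^(t/t½) = 0.04419 = 4.42%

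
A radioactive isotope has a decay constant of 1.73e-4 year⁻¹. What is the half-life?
t½ = ln(2)/λ = 4007 years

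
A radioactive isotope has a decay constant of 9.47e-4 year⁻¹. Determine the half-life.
t½ = ln(2)/λ = 731.9 years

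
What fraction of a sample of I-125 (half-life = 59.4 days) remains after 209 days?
N/N₀ = (1/2)^(t/t½) = 0.08726 = 8.73%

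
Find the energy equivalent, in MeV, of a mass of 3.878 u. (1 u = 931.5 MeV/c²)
E = mc² = 3612 MeV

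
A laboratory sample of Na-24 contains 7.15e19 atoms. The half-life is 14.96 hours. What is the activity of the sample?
A = λN = 3.313e18 decays/hour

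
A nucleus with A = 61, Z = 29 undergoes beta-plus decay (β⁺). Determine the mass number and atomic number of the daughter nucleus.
Daughter: A = 61, Z = 28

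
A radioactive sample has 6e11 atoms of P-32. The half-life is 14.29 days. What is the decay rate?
A = λN = 2.91e10 decays/day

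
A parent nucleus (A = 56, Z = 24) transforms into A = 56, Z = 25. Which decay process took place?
ΔA = 0, ΔZ = +1 ⇒ beta-minus decay (β⁻)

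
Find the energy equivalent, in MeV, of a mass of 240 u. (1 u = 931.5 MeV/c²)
E = mc² = 2.236e5 MeV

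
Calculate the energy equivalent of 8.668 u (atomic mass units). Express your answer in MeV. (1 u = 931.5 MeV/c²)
E = mc² = 8074 MeV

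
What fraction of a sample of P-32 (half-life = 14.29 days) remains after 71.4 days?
N/N₀ = (1/2)^(t/t½) = 0.03133 = 3.13%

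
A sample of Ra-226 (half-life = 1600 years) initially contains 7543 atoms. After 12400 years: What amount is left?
N = N₀(1/2)^(t/t½) = 35.04 atoms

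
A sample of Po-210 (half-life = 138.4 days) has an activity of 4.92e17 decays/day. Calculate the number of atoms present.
N = A/λ = 9.824e19 atoms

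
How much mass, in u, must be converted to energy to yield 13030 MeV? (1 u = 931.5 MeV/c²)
m = E/c² = 13.99 u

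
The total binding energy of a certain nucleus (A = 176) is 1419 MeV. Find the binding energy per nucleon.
B.E./A = 1419/176 = 8.062 MeV/nucleon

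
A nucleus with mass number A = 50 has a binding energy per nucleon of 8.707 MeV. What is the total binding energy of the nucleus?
B.E. = 8.707 × 50 = 435.4 MeV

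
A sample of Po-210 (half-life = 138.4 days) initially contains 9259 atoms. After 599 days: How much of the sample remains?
N = N₀(1/2)^(t/t½) = 461 atoms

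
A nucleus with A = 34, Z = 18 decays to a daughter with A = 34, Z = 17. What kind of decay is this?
ΔA = 0, ΔZ = -1 ⇒ beta-plus decay (β⁺) or electron capture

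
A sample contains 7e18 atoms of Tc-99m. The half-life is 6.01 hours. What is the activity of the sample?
A = λN = 8.073e17 decays/hour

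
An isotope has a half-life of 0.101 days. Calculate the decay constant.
λ = ln(2)/t½ = 6.863 day⁻¹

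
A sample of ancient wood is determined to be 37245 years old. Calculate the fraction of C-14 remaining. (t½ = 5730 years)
N/N₀ = (1/2)^(t/t½) = 0.01105 = 1.1%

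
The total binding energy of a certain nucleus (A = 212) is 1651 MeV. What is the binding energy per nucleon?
B.E./A = 1651/212 = 7.788 MeV/nucleon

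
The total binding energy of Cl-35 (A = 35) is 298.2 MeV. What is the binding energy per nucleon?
B.E./A = 298.2/35 = 8.52 MeV/nucleon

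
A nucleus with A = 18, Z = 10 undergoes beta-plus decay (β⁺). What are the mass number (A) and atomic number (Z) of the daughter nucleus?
Daughter: A = 18, Z = 9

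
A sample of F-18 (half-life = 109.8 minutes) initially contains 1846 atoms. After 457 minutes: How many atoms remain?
N = N₀(1/2)^(t/t½) = 103.1 atoms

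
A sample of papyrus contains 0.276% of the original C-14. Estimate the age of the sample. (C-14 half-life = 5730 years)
Age = t½ × log₂(1/ratio) = 48710 years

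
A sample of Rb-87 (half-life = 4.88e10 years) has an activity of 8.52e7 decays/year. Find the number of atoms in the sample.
N = A/λ = 5.998e18 atoms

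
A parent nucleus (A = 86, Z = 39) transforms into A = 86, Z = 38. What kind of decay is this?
ΔA = 0, ΔZ = -1 ⇒ beta-plus decay (β⁺) or electron capture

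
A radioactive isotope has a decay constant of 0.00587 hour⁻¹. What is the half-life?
t½ = ln(2)/λ = 118.1 hours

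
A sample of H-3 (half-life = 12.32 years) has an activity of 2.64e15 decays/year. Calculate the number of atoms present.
N = A/λ = 4.692e16 atoms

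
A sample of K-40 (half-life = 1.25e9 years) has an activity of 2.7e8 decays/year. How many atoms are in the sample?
N = A/λ = 4.869e17 atoms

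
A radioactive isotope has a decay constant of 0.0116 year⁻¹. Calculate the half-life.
t½ = ln(2)/λ = 59.75 years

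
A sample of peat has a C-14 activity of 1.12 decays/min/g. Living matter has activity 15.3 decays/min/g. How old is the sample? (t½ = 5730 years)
Age = t½ × log₂(A₀/A) = 21610 years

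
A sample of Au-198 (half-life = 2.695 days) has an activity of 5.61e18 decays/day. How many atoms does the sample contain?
N = A/λ = 2.181e19 atoms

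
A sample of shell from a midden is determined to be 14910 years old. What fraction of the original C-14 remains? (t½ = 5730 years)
N/N₀ = (1/2)^(t/t½) = 0.1647 = 16.5%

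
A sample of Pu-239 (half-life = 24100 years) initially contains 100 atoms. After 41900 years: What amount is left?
N = N₀(1/2)^(t/t½) = 29.97 atoms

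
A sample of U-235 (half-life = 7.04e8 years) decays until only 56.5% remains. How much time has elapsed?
t = t½ × log₂(N₀/N) = 5.799e8 years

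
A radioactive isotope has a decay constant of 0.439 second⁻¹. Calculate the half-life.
t½ = ln(2)/λ = 1.579 seconds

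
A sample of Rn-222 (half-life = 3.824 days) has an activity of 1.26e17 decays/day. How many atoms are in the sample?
N = A/λ = 6.951e17 atoms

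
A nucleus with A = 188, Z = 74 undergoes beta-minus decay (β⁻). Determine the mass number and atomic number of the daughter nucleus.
Daughter: A = 188, Z = 75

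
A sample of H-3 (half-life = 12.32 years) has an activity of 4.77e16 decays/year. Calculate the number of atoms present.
N = A/λ = 8.478e17 atoms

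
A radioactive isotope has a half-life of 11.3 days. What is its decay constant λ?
λ = ln(2)/t½ = 0.06134 day⁻¹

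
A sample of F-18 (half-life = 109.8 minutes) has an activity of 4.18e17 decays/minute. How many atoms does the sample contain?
N = A/λ = 6.621e19 atoms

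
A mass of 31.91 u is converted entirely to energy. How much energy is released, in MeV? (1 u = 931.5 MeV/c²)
E = mc² = 29720 MeV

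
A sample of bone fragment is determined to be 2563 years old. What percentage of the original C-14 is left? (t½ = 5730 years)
N/N₀ = (1/2)^(t/t½) = 0.7334 = 73.3%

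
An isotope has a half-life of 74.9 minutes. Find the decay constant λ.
λ = ln(2)/t½ = 0.009254 minute⁻¹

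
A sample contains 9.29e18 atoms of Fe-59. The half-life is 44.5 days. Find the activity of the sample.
A = λN = 1.447e17 decays/day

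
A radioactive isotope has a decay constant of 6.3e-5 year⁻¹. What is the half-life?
t½ = ln(2)/λ = 11000 years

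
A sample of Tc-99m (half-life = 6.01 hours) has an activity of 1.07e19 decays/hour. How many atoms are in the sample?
N = A/λ = 9.278e19 atoms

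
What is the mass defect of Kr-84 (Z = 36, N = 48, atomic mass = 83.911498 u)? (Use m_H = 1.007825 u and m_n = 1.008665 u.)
Δm = Z·m_H + N·m_n − M = 0.7861 u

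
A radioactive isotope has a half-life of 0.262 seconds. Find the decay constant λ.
λ = ln(2)/t½ = 2.646 second⁻¹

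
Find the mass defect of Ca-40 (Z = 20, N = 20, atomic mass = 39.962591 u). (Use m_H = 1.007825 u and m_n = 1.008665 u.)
Δm = Z·m_H + N·m_n − M = 0.3672 u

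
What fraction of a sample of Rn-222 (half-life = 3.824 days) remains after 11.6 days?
N/N₀ = (1/2)^(t/t½) = 0.1221 = 12.2%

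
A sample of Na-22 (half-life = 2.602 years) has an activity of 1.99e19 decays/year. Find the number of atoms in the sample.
N = A/λ = 7.47e19 atoms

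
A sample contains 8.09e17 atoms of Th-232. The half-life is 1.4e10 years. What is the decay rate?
A = λN = 4.005e7 decays/year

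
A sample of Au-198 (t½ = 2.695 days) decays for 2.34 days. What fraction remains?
N/N₀ = (1/2)^(t/t½) = 0.5478 = 54.8%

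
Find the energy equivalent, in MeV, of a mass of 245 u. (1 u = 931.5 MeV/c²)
E = mc² = 2.282e5 MeV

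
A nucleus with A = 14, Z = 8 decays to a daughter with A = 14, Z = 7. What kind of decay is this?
ΔA = 0, ΔZ = -1 ⇒ beta-plus decay (β⁺) or electron capture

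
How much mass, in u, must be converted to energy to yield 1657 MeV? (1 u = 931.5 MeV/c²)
m = E/c² = 1.779 u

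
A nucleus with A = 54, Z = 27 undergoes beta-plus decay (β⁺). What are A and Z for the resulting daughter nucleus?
Daughter: A = 54, Z = 26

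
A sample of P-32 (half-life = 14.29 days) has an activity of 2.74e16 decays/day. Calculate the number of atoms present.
N = A/λ = 5.649e17 atoms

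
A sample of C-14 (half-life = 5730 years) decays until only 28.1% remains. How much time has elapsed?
t = t½ × log₂(N₀/N) = 10490 years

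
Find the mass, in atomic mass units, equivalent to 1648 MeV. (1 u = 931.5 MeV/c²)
m = E/c² = 1.769 u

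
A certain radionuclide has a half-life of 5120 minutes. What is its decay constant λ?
λ = ln(2)/t½ = 1.354e-4 minute⁻¹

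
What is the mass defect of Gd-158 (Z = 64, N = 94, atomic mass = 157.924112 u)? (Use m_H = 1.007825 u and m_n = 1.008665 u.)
Δm = Z·m_H + N·m_n − M = 1.391 u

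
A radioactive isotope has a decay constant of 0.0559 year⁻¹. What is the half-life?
t½ = ln(2)/λ = 12.4 years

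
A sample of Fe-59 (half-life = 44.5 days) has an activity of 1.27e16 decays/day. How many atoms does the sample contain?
N = A/λ = 8.153e17 atoms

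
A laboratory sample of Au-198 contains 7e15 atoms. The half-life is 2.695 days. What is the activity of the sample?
A = λN = 1.8e15 decays/day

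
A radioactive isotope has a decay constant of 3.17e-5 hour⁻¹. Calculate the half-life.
t½ = ln(2)/λ = 21870 hours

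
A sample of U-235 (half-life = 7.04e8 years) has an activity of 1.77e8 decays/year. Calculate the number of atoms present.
N = A/λ = 1.798e17 atoms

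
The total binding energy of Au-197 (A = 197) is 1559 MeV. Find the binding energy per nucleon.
B.E./A = 1559/197 = 7.914 MeV/nucleon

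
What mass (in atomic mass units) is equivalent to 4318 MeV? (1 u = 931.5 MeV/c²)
m = E/c² = 4.636 u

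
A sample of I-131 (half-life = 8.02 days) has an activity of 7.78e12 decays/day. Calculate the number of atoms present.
N = A/λ = 9.002e13 atoms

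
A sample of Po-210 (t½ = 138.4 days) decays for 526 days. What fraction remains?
N/N₀ = (1/2)^(t/t½) = 0.07176 = 7.18%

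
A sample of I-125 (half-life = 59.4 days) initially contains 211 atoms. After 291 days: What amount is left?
N = N₀(1/2)^(t/t½) = 7.072 atoms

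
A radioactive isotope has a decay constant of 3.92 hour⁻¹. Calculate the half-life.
t½ = ln(2)/λ = 0.1768 hours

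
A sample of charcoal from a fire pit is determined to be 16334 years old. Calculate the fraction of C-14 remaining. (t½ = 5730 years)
N/N₀ = (1/2)^(t/t½) = 0.1386 = 13.9%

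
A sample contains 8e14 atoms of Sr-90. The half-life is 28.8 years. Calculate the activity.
A = λN = 1.925e13 decays/year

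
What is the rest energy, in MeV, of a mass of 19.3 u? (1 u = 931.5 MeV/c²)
E = mc² = 17980 MeV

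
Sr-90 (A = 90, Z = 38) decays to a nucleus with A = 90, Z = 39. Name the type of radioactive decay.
ΔA = 0, ΔZ = +1 ⇒ beta-minus decay (β⁻)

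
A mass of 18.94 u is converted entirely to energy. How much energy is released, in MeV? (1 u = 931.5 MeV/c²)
E = mc² = 17640 MeV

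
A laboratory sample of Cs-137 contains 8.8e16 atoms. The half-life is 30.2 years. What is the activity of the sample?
A = λN = 2.02e15 decays/year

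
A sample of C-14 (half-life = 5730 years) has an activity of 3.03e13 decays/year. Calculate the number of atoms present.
N = A/λ = 2.505e17 atoms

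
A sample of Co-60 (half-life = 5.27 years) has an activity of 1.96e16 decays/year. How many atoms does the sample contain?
N = A/λ = 1.49e17 atoms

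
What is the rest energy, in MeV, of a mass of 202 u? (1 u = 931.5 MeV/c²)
E = mc² = 1.882e5 MeV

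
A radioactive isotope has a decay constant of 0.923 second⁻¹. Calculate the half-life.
t½ = ln(2)/λ = 0.751 seconds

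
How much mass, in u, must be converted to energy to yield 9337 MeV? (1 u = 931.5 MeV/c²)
m = E/c² = 10.02 u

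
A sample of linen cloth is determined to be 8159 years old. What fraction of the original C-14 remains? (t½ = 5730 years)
N/N₀ = (1/2)^(t/t½) = 0.3727 = 37.3%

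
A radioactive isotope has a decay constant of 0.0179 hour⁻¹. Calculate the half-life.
t½ = ln(2)/λ = 38.72 hours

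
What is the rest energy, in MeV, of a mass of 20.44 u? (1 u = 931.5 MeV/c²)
E = mc² = 19040 MeV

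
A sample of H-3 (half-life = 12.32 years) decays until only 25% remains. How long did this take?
t = t½ × log₂(N₀/N) = 24.64 years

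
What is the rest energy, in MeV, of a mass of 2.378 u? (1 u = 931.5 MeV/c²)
E = mc² = 2215 MeV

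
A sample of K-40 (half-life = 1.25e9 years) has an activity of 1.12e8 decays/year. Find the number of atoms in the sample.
N = A/λ = 2.02e17 atoms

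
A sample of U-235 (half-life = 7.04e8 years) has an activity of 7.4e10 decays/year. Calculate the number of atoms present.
N = A/λ = 7.516e19 atoms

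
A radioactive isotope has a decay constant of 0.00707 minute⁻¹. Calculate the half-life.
t½ = ln(2)/λ = 98.04 minutes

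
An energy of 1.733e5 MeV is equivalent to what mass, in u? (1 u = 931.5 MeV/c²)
m = E/c² = 186 u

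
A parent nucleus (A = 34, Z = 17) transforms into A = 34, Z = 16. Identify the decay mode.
ΔA = 0, ΔZ = -1 ⇒ beta-plus decay (β⁺) or electron capture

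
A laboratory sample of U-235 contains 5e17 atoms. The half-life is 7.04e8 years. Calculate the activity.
A = λN = 4.923e8 decays/year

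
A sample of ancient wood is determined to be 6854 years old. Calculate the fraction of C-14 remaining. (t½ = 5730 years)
N/N₀ = (1/2)^(t/t½) = 0.4364 = 43.6%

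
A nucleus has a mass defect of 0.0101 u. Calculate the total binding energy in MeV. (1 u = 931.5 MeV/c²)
B.E. = Δm × 931.5 = 9.408 MeV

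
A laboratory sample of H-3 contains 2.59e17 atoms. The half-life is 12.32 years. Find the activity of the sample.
A = λN = 1.457e16 decays/year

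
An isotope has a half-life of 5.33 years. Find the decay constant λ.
λ = ln(2)/t½ = 0.13 year⁻¹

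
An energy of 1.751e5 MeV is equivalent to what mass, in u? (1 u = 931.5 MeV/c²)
m = E/c² = 188 u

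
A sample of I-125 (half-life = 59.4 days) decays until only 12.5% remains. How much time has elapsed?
t = t½ × log₂(N₀/N) = 178.2 days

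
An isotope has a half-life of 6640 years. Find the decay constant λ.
λ = ln(2)/t½ = 1.044e-4 year⁻¹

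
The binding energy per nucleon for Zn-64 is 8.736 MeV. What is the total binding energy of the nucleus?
B.E. = 8.736 × 64 = 559.1 MeV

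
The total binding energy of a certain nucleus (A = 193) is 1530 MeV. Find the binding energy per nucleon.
B.E./A = 1530/193 = 7.927 MeV/nucleon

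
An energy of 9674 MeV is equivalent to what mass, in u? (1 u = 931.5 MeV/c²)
m = E/c² = 10.39 u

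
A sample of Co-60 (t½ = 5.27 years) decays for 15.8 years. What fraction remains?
N/N₀ = (1/2)^(t/t½) = 0.1252 = 12.5%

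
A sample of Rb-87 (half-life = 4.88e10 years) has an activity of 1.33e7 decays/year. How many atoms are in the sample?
N = A/λ = 9.364e17 atoms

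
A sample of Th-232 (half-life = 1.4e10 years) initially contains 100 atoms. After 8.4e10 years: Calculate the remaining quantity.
N = N₀(1/2)^(t/t½) = 1.562 atoms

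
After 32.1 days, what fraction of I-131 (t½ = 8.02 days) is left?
N/N₀ = (1/2)^(t/t½) = 0.06239 = 6.24%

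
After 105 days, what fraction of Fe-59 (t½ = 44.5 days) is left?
N/N₀ = (1/2)^(t/t½) = 0.1949 = 19.5%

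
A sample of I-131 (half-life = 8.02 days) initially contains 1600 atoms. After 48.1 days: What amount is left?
N = N₀(1/2)^(t/t½) = 25.04 atoms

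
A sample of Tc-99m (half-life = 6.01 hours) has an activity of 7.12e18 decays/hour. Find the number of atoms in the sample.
N = A/λ = 6.173e19 atoms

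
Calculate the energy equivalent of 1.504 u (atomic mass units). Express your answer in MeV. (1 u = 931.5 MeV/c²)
E = mc² = 1401 MeV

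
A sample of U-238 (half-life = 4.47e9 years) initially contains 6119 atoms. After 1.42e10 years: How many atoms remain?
N = N₀(1/2)^(t/t½) = 676.7 atoms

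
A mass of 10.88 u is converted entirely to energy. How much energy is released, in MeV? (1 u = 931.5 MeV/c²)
E = mc² = 10130 MeV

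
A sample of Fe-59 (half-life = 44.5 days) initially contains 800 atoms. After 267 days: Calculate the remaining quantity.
N = N₀(1/2)^(t/t½) = 12.5 atoms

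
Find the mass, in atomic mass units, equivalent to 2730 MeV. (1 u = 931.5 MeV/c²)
m = E/c² = 2.931 u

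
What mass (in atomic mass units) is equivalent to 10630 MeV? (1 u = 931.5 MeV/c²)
m = E/c² = 11.41 u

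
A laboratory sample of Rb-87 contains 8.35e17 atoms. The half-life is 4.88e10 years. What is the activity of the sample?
A = λN = 1.186e7 decays/year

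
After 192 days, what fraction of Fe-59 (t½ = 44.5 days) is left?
N/N₀ = (1/2)^(t/t½) = 0.05025 = 5.03%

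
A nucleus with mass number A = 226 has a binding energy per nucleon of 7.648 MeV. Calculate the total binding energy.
B.E. = 7.648 × 226 = 1728 MeV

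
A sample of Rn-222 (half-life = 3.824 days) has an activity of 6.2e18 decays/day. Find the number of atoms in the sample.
N = A/λ = 3.42e19 atoms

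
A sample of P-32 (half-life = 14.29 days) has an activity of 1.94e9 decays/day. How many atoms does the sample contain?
N = A/λ = 4e10 atoms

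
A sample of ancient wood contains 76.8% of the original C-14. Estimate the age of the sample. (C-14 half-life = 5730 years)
Age = t½ × log₂(1/ratio) = 2182 years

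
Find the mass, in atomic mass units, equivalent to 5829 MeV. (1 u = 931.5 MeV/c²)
m = E/c² = 6.258 u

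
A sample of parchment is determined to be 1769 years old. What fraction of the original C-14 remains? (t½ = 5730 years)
N/N₀ = (1/2)^(t/t½) = 0.8074 = 80.7%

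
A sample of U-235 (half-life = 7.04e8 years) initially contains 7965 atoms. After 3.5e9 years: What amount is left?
N = N₀(1/2)^(t/t½) = 253.9 atoms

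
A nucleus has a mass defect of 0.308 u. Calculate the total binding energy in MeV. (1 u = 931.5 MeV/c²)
B.E. = Δm × 931.5 = 286.9 MeV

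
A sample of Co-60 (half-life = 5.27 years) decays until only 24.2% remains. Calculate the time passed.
t = t½ × log₂(N₀/N) = 10.79 years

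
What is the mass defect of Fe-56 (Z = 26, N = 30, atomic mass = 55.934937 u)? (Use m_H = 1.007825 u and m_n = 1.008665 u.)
Δm = Z·m_H + N·m_n − M = 0.5285 u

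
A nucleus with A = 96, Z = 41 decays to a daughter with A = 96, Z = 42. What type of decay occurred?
ΔA = 0, ΔZ = +1 ⇒ beta-minus decay (β⁻)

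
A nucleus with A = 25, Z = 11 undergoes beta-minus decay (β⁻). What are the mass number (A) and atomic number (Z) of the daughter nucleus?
Daughter: A = 25, Z = 12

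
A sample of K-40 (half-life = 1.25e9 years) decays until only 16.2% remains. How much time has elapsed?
t = t½ × log₂(N₀/N) = 3.282e9 years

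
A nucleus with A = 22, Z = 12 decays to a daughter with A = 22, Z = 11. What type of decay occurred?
ΔA = 0, ΔZ = -1 ⇒ beta-plus decay (β⁺) or electron capture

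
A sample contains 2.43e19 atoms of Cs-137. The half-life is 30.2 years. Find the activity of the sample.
A = λN = 5.577e17 decays/year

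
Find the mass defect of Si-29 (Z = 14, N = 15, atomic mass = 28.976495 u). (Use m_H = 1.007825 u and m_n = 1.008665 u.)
Δm = Z·m_H + N·m_n − M = 0.263 u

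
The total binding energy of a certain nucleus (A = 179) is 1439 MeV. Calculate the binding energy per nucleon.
B.E./A = 1439/179 = 8.039 MeV/nucleon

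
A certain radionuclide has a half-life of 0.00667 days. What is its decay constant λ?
λ = ln(2)/t½ = 103.9 day⁻¹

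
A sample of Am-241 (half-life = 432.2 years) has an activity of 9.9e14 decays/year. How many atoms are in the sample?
N = A/λ = 6.173e17 atoms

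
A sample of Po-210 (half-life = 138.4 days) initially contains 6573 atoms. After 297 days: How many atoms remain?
N = N₀(1/2)^(t/t½) = 1485 atoms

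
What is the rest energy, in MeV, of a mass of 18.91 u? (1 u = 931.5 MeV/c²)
E = mc² = 17610 MeV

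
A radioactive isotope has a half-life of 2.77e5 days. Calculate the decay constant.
λ = ln(2)/t½ = 2.502e-6 day⁻¹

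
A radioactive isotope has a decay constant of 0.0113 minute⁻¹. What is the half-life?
t½ = ln(2)/λ = 61.34 minutes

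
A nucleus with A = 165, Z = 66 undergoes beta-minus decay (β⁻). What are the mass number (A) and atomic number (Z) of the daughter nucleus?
Daughter: A = 165, Z = 67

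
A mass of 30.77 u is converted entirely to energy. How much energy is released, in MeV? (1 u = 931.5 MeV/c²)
E = mc² = 28660 MeV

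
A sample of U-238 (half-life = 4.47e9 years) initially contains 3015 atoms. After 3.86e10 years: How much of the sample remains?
N = N₀(1/2)^(t/t½) = 7.582 atoms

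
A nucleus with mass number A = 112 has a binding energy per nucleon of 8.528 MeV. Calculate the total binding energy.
B.E. = 8.528 × 112 = 955.1 MeV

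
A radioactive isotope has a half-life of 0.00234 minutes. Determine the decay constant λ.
λ = ln(2)/t½ = 296.2 minute⁻¹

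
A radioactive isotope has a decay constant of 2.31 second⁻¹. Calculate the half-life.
t½ = ln(2)/λ = 0.3001 seconds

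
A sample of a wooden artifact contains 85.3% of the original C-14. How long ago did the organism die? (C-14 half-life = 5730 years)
Age = t½ × log₂(1/ratio) = 1314 years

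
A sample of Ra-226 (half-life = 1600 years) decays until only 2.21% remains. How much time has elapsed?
t = t½ × log₂(N₀/N) = 8800 years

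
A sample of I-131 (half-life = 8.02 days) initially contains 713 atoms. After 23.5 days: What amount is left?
N = N₀(1/2)^(t/t½) = 93.54 atoms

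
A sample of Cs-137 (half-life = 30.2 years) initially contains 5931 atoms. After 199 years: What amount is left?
N = N₀(1/2)^(t/t½) = 61.59 atoms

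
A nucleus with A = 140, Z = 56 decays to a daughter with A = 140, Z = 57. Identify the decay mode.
ΔA = 0, ΔZ = +1 ⇒ beta-minus decay (β⁻)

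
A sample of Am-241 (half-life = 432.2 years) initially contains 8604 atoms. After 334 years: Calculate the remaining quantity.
N = N₀(1/2)^(t/t½) = 5036 atoms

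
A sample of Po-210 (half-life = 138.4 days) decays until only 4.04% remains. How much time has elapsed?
t = t½ × log₂(N₀/N) = 640.7 days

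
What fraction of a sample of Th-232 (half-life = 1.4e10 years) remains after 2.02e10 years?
N/N₀ = (1/2)^(t/t½) = 0.3678 = 36.8%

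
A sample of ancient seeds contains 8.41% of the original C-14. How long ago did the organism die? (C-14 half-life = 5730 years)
Age = t½ × log₂(1/ratio) = 20470 years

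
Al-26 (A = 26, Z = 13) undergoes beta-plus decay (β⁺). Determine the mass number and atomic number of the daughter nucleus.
Daughter: A = 26, Z = 12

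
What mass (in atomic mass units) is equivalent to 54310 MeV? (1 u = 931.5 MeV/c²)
m = E/c² = 58.3 u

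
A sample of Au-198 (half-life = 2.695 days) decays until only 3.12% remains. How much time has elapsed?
t = t½ × log₂(N₀/N) = 13.48 days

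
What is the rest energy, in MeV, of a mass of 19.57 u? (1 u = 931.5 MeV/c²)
E = mc² = 18230 MeV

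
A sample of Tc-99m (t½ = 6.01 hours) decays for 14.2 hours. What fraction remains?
N/N₀ = (1/2)^(t/t½) = 0.1944 = 19.4%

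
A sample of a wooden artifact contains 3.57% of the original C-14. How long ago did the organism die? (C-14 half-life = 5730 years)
Age = t½ × log₂(1/ratio) = 27550 years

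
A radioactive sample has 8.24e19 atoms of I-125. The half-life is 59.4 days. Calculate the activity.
A = λN = 9.615e17 decays/day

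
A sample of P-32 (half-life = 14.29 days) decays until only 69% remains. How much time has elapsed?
t = t½ × log₂(N₀/N) = 7.65 days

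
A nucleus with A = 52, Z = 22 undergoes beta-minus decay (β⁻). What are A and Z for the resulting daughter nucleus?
Daughter: A = 52, Z = 23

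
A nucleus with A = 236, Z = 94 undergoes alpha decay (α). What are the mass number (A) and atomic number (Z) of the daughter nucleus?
Daughter: A = 232, Z = 92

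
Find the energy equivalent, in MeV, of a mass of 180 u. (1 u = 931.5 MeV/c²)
E = mc² = 1.677e5 MeV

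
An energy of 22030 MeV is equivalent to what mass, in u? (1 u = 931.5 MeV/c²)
m = E/c² = 23.65 u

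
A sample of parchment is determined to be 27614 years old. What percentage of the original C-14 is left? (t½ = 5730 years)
N/N₀ = (1/2)^(t/t½) = 0.03542 = 3.54%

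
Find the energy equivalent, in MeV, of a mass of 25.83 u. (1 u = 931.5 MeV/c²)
E = mc² = 24060 MeV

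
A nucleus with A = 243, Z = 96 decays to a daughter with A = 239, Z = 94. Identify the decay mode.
ΔA = -4, ΔZ = -2 ⇒ alpha decay (α)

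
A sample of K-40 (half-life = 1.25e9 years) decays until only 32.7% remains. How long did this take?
t = t½ × log₂(N₀/N) = 2.016e9 years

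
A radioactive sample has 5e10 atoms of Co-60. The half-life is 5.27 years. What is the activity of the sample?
A = λN = 6.576e9 decays/year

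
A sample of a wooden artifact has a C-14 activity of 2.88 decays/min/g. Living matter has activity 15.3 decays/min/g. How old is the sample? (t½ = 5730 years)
Age = t½ × log₂(A₀/A) = 13810 years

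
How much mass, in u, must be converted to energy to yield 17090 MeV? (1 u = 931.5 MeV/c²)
m = E/c² = 18.35 u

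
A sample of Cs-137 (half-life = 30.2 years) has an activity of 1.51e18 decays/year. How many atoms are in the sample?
N = A/λ = 6.579e19 atoms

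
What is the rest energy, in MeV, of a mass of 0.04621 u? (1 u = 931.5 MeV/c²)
E = mc² = 43.04 MeV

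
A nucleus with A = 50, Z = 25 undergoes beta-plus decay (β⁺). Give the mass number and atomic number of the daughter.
Daughter: A = 50, Z = 24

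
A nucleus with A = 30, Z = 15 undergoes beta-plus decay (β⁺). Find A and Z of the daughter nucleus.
Daughter: A = 30, Z = 14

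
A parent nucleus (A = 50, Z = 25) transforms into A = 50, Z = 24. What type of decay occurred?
ΔA = 0, ΔZ = -1 ⇒ beta-plus decay (β⁺) or electron capture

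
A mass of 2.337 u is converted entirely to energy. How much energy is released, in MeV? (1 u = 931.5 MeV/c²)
E = mc² = 2177 MeV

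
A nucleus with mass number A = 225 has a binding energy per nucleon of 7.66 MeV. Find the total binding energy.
B.E. = 7.66 × 225 = 1724 MeV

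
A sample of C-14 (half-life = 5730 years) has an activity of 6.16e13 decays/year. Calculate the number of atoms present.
N = A/λ = 5.092e17 atoms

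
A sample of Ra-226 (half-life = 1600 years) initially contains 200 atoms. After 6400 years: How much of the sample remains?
N = N₀(1/2)^(t/t½) = 12.5 atoms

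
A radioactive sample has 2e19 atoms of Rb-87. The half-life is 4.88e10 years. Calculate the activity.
A = λN = 2.841e8 decays/year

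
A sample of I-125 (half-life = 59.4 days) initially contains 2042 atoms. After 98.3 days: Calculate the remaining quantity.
N = N₀(1/2)^(t/t½) = 648.5 atoms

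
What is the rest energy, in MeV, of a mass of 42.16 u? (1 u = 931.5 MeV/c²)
E = mc² = 39270 MeV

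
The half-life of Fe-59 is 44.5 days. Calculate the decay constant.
λ = ln(2)/t½ = 0.01558 day⁻¹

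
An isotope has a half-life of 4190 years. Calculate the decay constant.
λ = ln(2)/t½ = 1.654e-4 year⁻¹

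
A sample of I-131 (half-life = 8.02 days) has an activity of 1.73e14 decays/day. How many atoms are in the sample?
N = A/λ = 2.002e15 atoms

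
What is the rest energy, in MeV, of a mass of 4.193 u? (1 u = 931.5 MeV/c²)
E = mc² = 3906 MeV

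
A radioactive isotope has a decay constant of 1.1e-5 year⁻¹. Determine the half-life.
t½ = ln(2)/λ = 63010 years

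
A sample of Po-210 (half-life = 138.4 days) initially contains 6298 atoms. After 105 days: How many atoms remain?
N = N₀(1/2)^(t/t½) = 3722 atoms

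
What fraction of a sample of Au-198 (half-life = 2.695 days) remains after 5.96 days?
N/N₀ = (1/2)^(t/t½) = 0.2159 = 21.6%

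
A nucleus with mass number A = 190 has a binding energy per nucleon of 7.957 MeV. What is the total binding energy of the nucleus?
B.E. = 7.957 × 190 = 1512 MeV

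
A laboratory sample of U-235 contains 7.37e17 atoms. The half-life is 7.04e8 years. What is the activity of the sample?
A = λN = 7.256e8 decays/year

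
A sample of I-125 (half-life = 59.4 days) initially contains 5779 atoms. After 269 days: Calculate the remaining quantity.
N = N₀(1/2)^(t/t½) = 250.4 atoms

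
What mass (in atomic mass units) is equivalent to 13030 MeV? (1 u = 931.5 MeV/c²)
m = E/c² = 13.99 u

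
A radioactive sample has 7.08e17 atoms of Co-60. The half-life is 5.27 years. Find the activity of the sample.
A = λN = 9.312e16 decays/year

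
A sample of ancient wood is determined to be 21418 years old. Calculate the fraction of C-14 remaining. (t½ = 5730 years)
N/N₀ = (1/2)^(t/t½) = 0.07495 = 7.5%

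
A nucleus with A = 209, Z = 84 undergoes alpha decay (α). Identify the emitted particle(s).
α particle = ⁴₂He (2 protons + 2 neutrons)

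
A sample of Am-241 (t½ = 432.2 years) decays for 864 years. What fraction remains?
N/N₀ = (1/2)^(t/t½) = 0.2502 = 25%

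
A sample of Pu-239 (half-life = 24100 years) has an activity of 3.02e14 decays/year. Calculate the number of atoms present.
N = A/λ = 1.05e19 atoms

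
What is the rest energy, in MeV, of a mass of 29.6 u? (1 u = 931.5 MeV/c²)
E = mc² = 27570 MeV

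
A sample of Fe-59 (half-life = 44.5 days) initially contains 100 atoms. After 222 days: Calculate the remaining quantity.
N = N₀(1/2)^(t/t½) = 3.149 atoms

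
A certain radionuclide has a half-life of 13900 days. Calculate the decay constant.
λ = ln(2)/t½ = 4.987e-5 day⁻¹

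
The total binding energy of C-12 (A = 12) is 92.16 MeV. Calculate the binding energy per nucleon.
B.E./A = 92.16/12 = 7.68 MeV/nucleon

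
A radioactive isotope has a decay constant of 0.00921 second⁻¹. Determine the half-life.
t½ = ln(2)/λ = 75.26 seconds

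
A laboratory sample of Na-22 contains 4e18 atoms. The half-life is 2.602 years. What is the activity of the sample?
A = λN = 1.066e18 decays/year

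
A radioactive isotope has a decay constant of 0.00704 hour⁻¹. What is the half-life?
t½ = ln(2)/λ = 98.46 hours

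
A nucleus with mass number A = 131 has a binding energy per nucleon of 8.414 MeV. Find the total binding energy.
B.E. = 8.414 × 131 = 1102 MeV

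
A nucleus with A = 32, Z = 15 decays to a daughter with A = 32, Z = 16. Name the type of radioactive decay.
ΔA = 0, ΔZ = +1 ⇒ beta-minus decay (β⁻)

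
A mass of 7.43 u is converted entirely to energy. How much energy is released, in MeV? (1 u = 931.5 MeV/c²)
E = mc² = 6921 MeV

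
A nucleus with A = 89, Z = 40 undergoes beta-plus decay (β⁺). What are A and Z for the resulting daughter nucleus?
Daughter: A = 89, Z = 39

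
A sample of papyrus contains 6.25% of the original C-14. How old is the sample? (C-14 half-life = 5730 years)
Age = t½ × log₂(1/ratio) = 22920 years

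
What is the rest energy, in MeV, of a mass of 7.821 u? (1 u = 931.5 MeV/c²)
E = mc² = 7285 MeV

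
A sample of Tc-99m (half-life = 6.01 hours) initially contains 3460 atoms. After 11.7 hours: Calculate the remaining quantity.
N = N₀(1/2)^(t/t½) = 897.5 atoms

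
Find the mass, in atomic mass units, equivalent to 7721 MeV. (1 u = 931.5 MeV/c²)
m = E/c² = 8.289 u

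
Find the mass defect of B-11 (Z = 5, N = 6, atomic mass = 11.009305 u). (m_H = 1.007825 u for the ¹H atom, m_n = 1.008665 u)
Δm = Z·m_H + N·m_n − M = 0.08181 u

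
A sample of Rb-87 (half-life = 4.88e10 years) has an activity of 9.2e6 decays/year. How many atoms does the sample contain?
N = A/λ = 6.477e17 atoms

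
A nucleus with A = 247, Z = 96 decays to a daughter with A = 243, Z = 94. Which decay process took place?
ΔA = -4, ΔZ = -2 ⇒ alpha decay (α)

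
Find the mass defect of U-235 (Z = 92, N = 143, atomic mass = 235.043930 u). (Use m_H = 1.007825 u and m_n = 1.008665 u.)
Δm = Z·m_H + N·m_n − M = 1.915 u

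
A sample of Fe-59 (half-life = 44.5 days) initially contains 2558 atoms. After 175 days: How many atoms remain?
N = N₀(1/2)^(t/t½) = 167.5 atoms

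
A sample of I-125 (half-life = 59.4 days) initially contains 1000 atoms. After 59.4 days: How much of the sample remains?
N = N₀(1/2)^(t/t½) = 500 atoms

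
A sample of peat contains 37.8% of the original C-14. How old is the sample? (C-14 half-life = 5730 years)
Age = t½ × log₂(1/ratio) = 8042 years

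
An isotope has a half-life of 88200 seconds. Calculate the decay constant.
λ = ln(2)/t½ = 7.859e-6 second⁻¹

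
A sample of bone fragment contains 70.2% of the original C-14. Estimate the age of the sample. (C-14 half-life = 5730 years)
Age = t½ × log₂(1/ratio) = 2925 years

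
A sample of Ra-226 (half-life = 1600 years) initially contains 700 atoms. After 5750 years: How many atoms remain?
N = N₀(1/2)^(t/t½) = 57.98 atoms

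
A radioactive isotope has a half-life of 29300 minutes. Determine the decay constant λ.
λ = ln(2)/t½ = 2.366e-5 minute⁻¹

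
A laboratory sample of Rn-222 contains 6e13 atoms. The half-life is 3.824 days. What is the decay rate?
A = λN = 1.088e13 decays/day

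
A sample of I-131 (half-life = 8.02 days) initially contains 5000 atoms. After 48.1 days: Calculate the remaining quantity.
N = N₀(1/2)^(t/t½) = 78.26 atoms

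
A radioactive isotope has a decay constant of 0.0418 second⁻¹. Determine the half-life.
t½ = ln(2)/λ = 16.58 seconds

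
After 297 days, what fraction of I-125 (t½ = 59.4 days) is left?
N/N₀ = (1/2)^(t/t½) = 0.03125 = 3.12%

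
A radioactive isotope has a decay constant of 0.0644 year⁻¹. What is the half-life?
t½ = ln(2)/λ = 10.76 years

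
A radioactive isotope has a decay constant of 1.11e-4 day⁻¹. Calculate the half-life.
t½ = ln(2)/λ = 6245 days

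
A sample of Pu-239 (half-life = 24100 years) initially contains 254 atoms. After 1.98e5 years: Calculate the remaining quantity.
N = N₀(1/2)^(t/t½) = 0.8544 atoms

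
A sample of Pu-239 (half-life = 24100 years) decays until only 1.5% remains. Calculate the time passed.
t = t½ × log₂(N₀/N) = 1.46e5 years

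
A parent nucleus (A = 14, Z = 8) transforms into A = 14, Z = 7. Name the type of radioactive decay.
ΔA = 0, ΔZ = -1 ⇒ beta-plus decay (β⁺) or electron capture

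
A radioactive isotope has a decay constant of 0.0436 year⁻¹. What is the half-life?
t½ = ln(2)/λ = 15.9 years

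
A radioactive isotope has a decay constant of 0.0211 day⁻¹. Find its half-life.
t½ = ln(2)/λ = 32.85 days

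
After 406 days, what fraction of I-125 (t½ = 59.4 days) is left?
N/N₀ = (1/2)^(t/t½) = 0.008759 = 0.876%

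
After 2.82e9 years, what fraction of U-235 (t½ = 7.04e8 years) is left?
N/N₀ = (1/2)^(t/t½) = 0.06225 = 6.23%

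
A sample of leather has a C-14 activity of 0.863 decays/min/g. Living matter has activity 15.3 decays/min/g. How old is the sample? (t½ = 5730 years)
Age = t½ × log₂(A₀/A) = 23770 years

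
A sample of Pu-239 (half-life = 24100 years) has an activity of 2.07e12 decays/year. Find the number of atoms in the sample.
N = A/λ = 7.197e16 atoms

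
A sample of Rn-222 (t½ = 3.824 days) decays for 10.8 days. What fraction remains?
N/N₀ = (1/2)^(t/t½) = 0.1412 = 14.1%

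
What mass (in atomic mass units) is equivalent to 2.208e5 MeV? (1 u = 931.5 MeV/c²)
m = E/c² = 237 u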